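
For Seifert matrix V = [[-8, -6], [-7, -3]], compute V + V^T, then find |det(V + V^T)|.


Step 1: Form V + V^T where V = [[-8, -6], [-7, -3]]
  V^T = [[-8, -7], [-6, -3]]
  V + V^T = [[-16, -13], [-13, -6]]
Step 2: det(V + V^T) = (-16)*(-6) - (-13)*(-13)
  = 96 - 169 = -73
Step 3: Knot determinant = |det(V + V^T)| = |-73| = 73

73


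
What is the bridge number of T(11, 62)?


The bridge number of T(p,q) is min(p,q).
min(11, 62) = 11

11


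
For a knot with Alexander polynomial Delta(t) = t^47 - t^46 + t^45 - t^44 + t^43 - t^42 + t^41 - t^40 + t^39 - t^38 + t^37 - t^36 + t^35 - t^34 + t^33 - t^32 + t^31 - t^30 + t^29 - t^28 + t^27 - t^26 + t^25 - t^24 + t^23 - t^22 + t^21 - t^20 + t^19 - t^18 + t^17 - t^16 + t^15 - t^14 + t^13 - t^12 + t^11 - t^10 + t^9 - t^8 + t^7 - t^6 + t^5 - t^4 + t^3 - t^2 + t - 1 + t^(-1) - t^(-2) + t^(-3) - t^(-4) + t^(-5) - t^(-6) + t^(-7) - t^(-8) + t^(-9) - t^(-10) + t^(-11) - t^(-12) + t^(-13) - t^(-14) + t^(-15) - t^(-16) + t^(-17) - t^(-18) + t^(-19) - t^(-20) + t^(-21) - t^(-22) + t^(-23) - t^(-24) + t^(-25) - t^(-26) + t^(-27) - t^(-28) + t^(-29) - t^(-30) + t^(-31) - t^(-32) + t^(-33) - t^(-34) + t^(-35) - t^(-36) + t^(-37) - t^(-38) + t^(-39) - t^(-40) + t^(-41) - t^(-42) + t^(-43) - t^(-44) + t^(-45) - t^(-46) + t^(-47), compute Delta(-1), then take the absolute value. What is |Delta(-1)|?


Step 1: The polynomial has 95 terms with alternating signs, exponents from 47 down to -47.
Step 2: Substitute t = -1. The i-th term has coefficient (-1)^i and exponent (m-i),
  so its value is (-1)^i * (-1)^(m-i) = (-1)^m = -1 for every i.
Step 3: All 95 terms equal -1, so Delta(-1) = 95 * (-1) = -95
Step 4: |Delta(-1)| = 95

95


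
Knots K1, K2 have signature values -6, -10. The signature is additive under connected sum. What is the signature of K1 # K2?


The signature is additive under connected sum.
signature(K1 # K2) = (-6) + (-10)
= -16

-16


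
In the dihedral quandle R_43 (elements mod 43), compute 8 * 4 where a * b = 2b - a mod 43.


8 * 4 = 2*4 - 8 mod 43
= 8 - 8 mod 43
= 0 mod 43 = 0

0


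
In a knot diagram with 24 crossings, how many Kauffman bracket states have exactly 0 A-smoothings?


We choose which 0 of 24 crossings get A-smoothings.
C(24, 0) = 24! / (0! * 24!)
= 1

1


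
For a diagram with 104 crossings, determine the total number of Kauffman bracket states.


Each crossing contributes 2 choices (A-smoothing or B-smoothing).
Total states = 2^104 = 20282409603651670423947251286016

20282409603651670423947251286016


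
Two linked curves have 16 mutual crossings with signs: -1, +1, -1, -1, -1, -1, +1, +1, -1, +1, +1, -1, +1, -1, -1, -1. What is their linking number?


Step 1: Count positive crossings: 6
Step 2: Count negative crossings: 10
Step 3: Sum of signs = 6 - 10 = -4
Step 4: Linking number = sum/2 = -4/2 = -2

-2


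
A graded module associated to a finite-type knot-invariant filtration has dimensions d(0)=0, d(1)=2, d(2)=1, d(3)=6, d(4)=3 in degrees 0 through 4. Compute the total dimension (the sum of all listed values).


Total dimension = d(0) + d(1) + ... + d(4)
= 0 + 2 + 1 + 6 + 3
= 12

12


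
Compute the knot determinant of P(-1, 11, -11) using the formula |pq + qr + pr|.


Step 1: Compute pq + qr + pr.
pq = (-1)*11 = -11
qr = 11*(-11) = -121
pr = (-1)*(-11) = 11
pq + qr + pr = -11 + (-121) + 11 = -121
Step 2: Take absolute value.
det(P(-1,11,-11)) = |-121| = 121

121


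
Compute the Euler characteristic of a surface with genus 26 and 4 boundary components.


chi = 2 - 2g - b
= 2 - 2*26 - 4
= 2 - 52 - 4 = -54

-54


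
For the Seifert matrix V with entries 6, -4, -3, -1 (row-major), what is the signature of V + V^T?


Step 1: V + V^T = [[12, -7], [-7, -2]]
Step 2: trace = 10, det = -73
Step 3: Discriminant = 10^2 - 4*(-73) = 392
Step 4: Eigenvalues: 14.8995, -4.89949
Step 5: Signature = (# positive eigenvalues) - (# negative eigenvalues) = 0

0


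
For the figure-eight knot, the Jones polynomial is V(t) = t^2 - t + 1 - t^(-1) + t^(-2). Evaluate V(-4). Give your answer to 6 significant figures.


Substituting t = -4 into V(t) = t^2 - t + 1 - t^(-1) + t^(-2):
  (+)t^(2) = 16
  (-)t^(1) = 4
  (+)t^(0) = 1
  (-)t^(-1) = 0.25
  (+)t^(-2) = 0.0625
Sum = (16) + (4) + (1) + (0.25) + (0.0625)
= 21.3125
Rounded to 6 significant figures: 21.3125

21.3125


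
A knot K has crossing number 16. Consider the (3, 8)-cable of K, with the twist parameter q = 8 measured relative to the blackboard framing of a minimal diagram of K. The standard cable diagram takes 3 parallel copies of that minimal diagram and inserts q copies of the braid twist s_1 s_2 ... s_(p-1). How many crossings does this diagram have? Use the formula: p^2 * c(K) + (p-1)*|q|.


Step 1: Each of the c(K) crossings of the companion diagram becomes p*p = p^2 crossings among the p parallel strands, and each of the |q| twists s_1 s_2 ... s_(p-1) adds (p-1) crossings.
  Crossings = p^2 * c(K) + (p-1)*|q|
Step 2: = 3^2 * 16 + (3-1)*8
Step 3: = 9*16 + 2*8
Step 4: = 144 + 16 = 160

160


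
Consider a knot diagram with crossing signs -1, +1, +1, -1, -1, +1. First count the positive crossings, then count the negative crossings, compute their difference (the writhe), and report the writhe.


Step 1: Count positive crossings (+1).
Positive crossings: 3
Step 2: Count negative crossings (-1).
Negative crossings: 3
Step 3: Writhe = (positive) - (negative)
w = 3 - 3 = 0
Step 4: |w| = 0, and w is zero

0


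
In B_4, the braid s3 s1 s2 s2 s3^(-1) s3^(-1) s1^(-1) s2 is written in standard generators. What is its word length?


The word length counts the number of generators (including inverses).
Listing each generator: s3, s1, s2, s2, s3^(-1), s3^(-1), s1^(-1), s2
There are 8 generators in this braid word.

8


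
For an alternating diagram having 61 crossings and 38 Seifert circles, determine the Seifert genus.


For alternating knots, g = (c - s + 1)/2.
= (61 - 38 + 1)/2
= 24/2 = 12

12


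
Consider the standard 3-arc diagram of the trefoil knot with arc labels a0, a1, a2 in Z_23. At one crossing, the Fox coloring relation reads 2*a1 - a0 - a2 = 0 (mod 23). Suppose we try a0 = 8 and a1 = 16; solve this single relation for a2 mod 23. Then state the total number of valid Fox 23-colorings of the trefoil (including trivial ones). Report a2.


Step 1: Apply the given crossing relation 2*a1 - a0 - a2 = 0 (mod 23).
  a2 = 2*a1 - a0 mod 23
  a2 = 2*16 - 8 mod 23
  a2 = 32 - 8 mod 23
  a2 = 24 mod 23 = 1
Step 2: The trefoil has determinant 3.
  Number of Fox p-colorings (p prime) is p^2 if p = 3, else p.
  Since 23 does not divide 3, only trivial (constant) colorings exist.
  (So the trial a0 = 8, a1 = 16 with a0 != a1 does NOT extend to a valid coloring of the whole trefoil: the other two crossing relations require 3*(a1 - a0) = 0 (mod 23), which fails.)
  Total colorings = 23
Step 3: a2 = 1, total Fox 23-colorings = 23

1


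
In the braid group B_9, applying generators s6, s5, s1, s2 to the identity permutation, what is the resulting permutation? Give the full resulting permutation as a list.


Starting with identity [1, 2, 3, 4, 5, 6, 7, 8, 9].
Apply generators in sequence:
  After s6: [1, 2, 3, 4, 5, 7, 6, 8, 9]
  After s5: [1, 2, 3, 4, 7, 5, 6, 8, 9]
  After s1: [2, 1, 3, 4, 7, 5, 6, 8, 9]
  After s2: [2, 3, 1, 4, 7, 5, 6, 8, 9]
Final permutation: [2, 3, 1, 4, 7, 5, 6, 8, 9]

[2, 3, 1, 4, 7, 5, 6, 8, 9]


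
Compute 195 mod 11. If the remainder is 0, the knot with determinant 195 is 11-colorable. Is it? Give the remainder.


Step 1: A knot is p-colorable if and only if p divides its determinant.
Step 2: Compute 195 mod 11.
195 = 17 * 11 + 8
Step 3: 195 mod 11 = 8
Step 4: The knot is 11-colorable: no

8


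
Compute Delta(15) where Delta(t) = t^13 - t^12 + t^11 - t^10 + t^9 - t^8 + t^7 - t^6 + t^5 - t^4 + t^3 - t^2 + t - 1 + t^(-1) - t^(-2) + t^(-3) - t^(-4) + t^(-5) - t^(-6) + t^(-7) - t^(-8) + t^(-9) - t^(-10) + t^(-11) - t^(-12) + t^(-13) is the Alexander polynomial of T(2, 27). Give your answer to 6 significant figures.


Substituting t = 15 into Delta(t) = t^13 - t^12 + t^11 - t^10 + t^9 - t^8 + t^7 - t^6 + t^5 - t^4 + t^3 - t^2 + t - 1 + t^(-1) - t^(-2) + t^(-3) - t^(-4) + t^(-5) - t^(-6) + t^(-7) - t^(-8) + t^(-9) - t^(-10) + t^(-11) - t^(-12) + t^(-13):
Term values: (1946195068359375) + (-129746337890625) + (8649755859375) + (-576650390625) + (38443359375) + (-2562890625) + (170859375) + (-11390625) + (759375) + (-50625) + (3375) + (-225) + (15) + (-1) + (0.0666667) + (-0.00444444) + (0.000296296) + (-1.97531e-05) + (1.31687e-06) + (-8.77915e-08) + (5.85277e-09) + (-3.90184e-10) + (2.60123e-11) + (-1.73415e-12) + (1.1561e-13) + (-7.70735e-15) + (5.13823e-16)
Sum = 1.824557877e+15
Rounded to 6 significant figures: 1.82456e+15

1.82456e+15


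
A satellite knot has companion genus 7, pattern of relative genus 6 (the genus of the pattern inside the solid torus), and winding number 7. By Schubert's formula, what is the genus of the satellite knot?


Schubert: g(satellite) = g_rel(pattern) + |winding| * g(companion),
where g_rel(pattern) is the genus of the pattern relative to the solid torus.
= 6 + 7 * 7
= 6 + 49 = 55

55


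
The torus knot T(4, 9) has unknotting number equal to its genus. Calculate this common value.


For a torus knot T(p,q), both the unknotting number and genus equal (p-1)(q-1)/2.
= (4-1)(9-1)/2
= 3*8/2
= 24/2 = 12

12


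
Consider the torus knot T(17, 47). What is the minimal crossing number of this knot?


For a torus knot T(p, q) with gcd(p,q)=1,
the crossing number is min(p*(q-1), q*(p-1)).
p*(q-1) = 17*46 = 782
q*(p-1) = 47*16 = 752
min(782, 752) = 752

752


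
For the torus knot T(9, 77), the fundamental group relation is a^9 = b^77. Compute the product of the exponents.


The relation is a^9 = b^77.
Product of exponents = 9 * 77
= 693

693


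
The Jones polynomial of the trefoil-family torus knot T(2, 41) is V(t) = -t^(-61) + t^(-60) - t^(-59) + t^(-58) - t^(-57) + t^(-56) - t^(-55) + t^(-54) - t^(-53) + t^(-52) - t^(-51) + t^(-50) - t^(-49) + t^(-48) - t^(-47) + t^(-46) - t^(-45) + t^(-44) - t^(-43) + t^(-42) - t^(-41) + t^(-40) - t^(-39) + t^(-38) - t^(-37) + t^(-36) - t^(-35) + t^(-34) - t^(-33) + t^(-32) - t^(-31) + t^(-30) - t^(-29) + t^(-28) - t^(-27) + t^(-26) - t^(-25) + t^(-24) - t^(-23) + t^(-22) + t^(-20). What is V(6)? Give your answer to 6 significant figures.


Substituting t = 6 into V(t) = -t^(-61) + t^(-60) - t^(-59) + t^(-58) - t^(-57) + t^(-56) - t^(-55) + t^(-54) - t^(-53) + t^(-52) - t^(-51) + t^(-50) - t^(-49) + t^(-48) - t^(-47) + t^(-46) - t^(-45) + t^(-44) - t^(-43) + t^(-42) - t^(-41) + t^(-40) - t^(-39) + t^(-38) - t^(-37) + t^(-36) - t^(-35) + t^(-34) - t^(-33) + t^(-32) - t^(-31) + t^(-30) - t^(-29) + t^(-28) - t^(-27) + t^(-26) - t^(-25) + t^(-24) - t^(-23) + t^(-22) + t^(-20):
  (-)t^(-61) = -3.41015e-48
  (+)t^(-60) = 2.04609e-47
  (-)t^(-59) = -1.22765e-46
  (+)t^(-58) = 7.36593e-46
  (-)t^(-57) = -4.41956e-45
  (+)t^(-56) = 2.65173e-44
  (-)t^(-55) = -1.59104e-43
  (+)t^(-54) = 9.54624e-43
  (-)t^(-53) = -5.72775e-42
  (+)t^(-52) = 3.43665e-41
  (-)t^(-51) = -2.06199e-40
  (+)t^(-50) = 1.23719e-39
  (-)t^(-49) = -7.42316e-39
  (+)t^(-48) = 4.4539e-38
  (-)t^(-47) = -2.67234e-37
  (+)t^(-46) = 1.6034e-36
  (-)t^(-45) = -9.62041e-36
  (+)t^(-44) = 5.77225e-35
  (-)t^(-43) = -3.46335e-34
  (+)t^(-42) = 2.07801e-33
  (-)t^(-41) = -1.24681e-32
  (+)t^(-40) = 7.48083e-32
  (-)t^(-39) = -4.4885e-31
  (+)t^(-38) = 2.6931e-30
  (-)t^(-37) = -1.61586e-29
  (+)t^(-36) = 9.69516e-29
  (-)t^(-35) = -5.8171e-28
  (+)t^(-34) = 3.49026e-27
  (-)t^(-33) = -2.09415e-26
  (+)t^(-32) = 1.25649e-25
  (-)t^(-31) = -7.53896e-25
  (+)t^(-30) = 4.52337e-24
  (-)t^(-29) = -2.71402e-23
  (+)t^(-28) = 1.62841e-22
  (-)t^(-27) = -9.77049e-22
  (+)t^(-26) = 5.86229e-21
  (-)t^(-25) = -3.51738e-20
  (+)t^(-24) = 2.11043e-19
  (-)t^(-23) = -1.26626e-18
  (+)t^(-22) = 7.59753e-18
  (+)t^(-20) = 2.73511e-16
Sum = (-3.41015e-48) + (2.04609e-47) + (-1.22765e-46) + (7.36593e-46) + (-4.41956e-45) + (2.65173e-44) + (-1.59104e-43) + (9.54624e-43) + (-5.72775e-42) + (3.43665e-41) + (-2.06199e-40) + (1.23719e-39) + (-7.42316e-39) + (4.4539e-38) + (-2.67234e-37) + (1.6034e-36) + (-9.62041e-36) + (5.77225e-35) + (-3.46335e-34) + (2.07801e-33) + (-1.24681e-32) + (7.48083e-32) + (-4.4885e-31) + (2.6931e-30) + (-1.61586e-29) + (9.69516e-29) + (-5.8171e-28) + (3.49026e-27) + (-2.09415e-26) + (1.25649e-25) + (-7.53896e-25) + (4.52337e-24) + (-2.71402e-23) + (1.62841e-22) + (-9.77049e-22) + (5.86229e-21) + (-3.51738e-20) + (2.11043e-19) + (-1.26626e-18) + (7.59753e-18) + (2.73511e-16)
= 2.800232924e-16
Rounded to 6 significant figures: 2.80023e-16

2.80023e-16


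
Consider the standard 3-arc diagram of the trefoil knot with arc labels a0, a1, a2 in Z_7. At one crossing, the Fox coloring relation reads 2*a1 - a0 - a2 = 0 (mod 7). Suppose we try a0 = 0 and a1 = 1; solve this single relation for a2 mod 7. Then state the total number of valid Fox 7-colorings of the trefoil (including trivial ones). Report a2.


Step 1: Apply the given crossing relation 2*a1 - a0 - a2 = 0 (mod 7).
  a2 = 2*a1 - a0 mod 7
  a2 = 2*1 - 0 mod 7
  a2 = 2 - 0 mod 7
  a2 = 2 mod 7 = 2
Step 2: The trefoil has determinant 3.
  Number of Fox p-colorings (p prime) is p^2 if p = 3, else p.
  Since 7 does not divide 3, only trivial (constant) colorings exist.
  (So the trial a0 = 0, a1 = 1 with a0 != a1 does NOT extend to a valid coloring of the whole trefoil: the other two crossing relations require 3*(a1 - a0) = 0 (mod 7), which fails.)
  Total colorings = 7
Step 3: a2 = 2, total Fox 7-colorings = 7

2


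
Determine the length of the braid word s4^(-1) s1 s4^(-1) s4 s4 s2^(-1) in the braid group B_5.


The word length counts the number of generators (including inverses).
Listing each generator: s4^(-1), s1, s4^(-1), s4, s4, s2^(-1)
There are 6 generators in this braid word.

6


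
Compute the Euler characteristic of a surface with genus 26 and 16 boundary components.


chi = 2 - 2g - b
= 2 - 2*26 - 16
= 2 - 52 - 16 = -66

-66


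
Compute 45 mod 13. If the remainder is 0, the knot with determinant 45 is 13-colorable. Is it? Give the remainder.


Step 1: A knot is p-colorable if and only if p divides its determinant.
Step 2: Compute 45 mod 13.
45 = 3 * 13 + 6
Step 3: 45 mod 13 = 6
Step 4: The knot is 13-colorable: no

6


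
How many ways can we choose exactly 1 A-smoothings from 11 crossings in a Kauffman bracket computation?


We choose which 1 of 11 crossings get A-smoothings.
C(11, 1) = 11! / (1! * 10!)
= 11

11


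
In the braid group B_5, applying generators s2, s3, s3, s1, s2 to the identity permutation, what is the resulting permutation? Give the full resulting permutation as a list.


Starting with identity [1, 2, 3, 4, 5].
Apply generators in sequence:
  After s2: [1, 3, 2, 4, 5]
  After s3: [1, 3, 4, 2, 5]
  After s3: [1, 3, 2, 4, 5]
  After s1: [3, 1, 2, 4, 5]
  After s2: [3, 2, 1, 4, 5]
Final permutation: [3, 2, 1, 4, 5]

[3, 2, 1, 4, 5]


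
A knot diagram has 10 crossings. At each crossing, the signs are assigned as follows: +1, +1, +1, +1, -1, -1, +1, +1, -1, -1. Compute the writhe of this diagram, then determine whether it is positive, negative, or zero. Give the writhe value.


Step 1: Count positive crossings (+1).
Positive crossings: 6
Step 2: Count negative crossings (-1).
Negative crossings: 4
Step 3: Writhe = (positive) - (negative)
w = 6 - 4 = 2
Step 4: |w| = 2, and w is positive

2


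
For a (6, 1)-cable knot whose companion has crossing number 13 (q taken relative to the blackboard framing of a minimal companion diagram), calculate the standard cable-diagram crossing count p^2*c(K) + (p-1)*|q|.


Step 1: Each of the c(K) crossings of the companion diagram becomes p*p = p^2 crossings among the p parallel strands, and each of the |q| twists s_1 s_2 ... s_(p-1) adds (p-1) crossings.
  Crossings = p^2 * c(K) + (p-1)*|q|
Step 2: = 6^2 * 13 + (6-1)*1
Step 3: = 36*13 + 5*1
Step 4: = 468 + 5 = 473

473


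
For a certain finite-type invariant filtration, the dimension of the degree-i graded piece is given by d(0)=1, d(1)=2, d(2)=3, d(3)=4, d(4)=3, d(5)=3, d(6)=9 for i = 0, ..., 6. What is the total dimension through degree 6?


Total dimension = d(0) + d(1) + ... + d(6)
= 1 + 2 + 3 + 4 + 3 + 3 + 9
= 25

25


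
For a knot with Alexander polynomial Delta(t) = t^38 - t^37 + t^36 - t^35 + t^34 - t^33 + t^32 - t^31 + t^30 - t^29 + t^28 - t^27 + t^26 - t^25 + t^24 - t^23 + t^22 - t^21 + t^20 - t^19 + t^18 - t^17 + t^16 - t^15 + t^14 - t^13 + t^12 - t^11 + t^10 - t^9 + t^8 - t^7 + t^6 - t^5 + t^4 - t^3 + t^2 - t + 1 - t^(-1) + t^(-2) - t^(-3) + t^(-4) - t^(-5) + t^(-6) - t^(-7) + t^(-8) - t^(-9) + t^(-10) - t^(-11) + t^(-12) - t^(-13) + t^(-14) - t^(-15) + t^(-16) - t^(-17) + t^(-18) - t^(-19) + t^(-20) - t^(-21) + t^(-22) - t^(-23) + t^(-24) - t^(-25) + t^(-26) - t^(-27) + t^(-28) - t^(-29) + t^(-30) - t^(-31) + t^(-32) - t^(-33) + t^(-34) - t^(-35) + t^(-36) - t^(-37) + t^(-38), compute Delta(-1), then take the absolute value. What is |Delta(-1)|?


Step 1: The polynomial has 77 terms with alternating signs, exponents from 38 down to -38.
Step 2: Substitute t = -1. The i-th term has coefficient (-1)^i and exponent (m-i),
  so its value is (-1)^i * (-1)^(m-i) = (-1)^m = 1 for every i.
Step 3: All 77 terms equal 1, so Delta(-1) = 77 * (1) = 77
Step 4: |Delta(-1)| = 77

77


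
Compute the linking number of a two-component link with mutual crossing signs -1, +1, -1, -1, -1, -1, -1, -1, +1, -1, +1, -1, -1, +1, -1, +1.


Step 1: Count positive crossings: 5
Step 2: Count negative crossings: 11
Step 3: Sum of signs = 5 - 11 = -6
Step 4: Linking number = sum/2 = -6/2 = -3

-3


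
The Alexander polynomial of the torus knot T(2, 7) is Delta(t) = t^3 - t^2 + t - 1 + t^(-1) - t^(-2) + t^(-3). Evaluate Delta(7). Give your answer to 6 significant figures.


Substituting t = 7 into Delta(t) = t^3 - t^2 + t - 1 + t^(-1) - t^(-2) + t^(-3):
Term values: (343) + (-49) + (7) + (-1) + (0.142857) + (-0.0204082) + (0.00291545)
Sum = 300.1253644
Rounded to 6 significant figures: 300.125

300.125


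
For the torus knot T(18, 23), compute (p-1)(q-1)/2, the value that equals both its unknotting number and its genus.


For a torus knot T(p,q), both the unknotting number and genus equal (p-1)(q-1)/2.
= (18-1)(23-1)/2
= 17*22/2
= 374/2 = 187

187


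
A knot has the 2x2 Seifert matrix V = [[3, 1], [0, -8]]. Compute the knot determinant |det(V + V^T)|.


Step 1: Form V + V^T where V = [[3, 1], [0, -8]]
  V^T = [[3, 0], [1, -8]]
  V + V^T = [[6, 1], [1, -16]]
Step 2: det(V + V^T) = 6*(-16) - 1*1
  = -96 - 1 = -97
Step 3: Knot determinant = |det(V + V^T)| = |-97| = 97

97


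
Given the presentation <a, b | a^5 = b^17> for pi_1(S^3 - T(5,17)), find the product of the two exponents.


The relation is a^5 = b^17.
Product of exponents = 5 * 17
= 85

85


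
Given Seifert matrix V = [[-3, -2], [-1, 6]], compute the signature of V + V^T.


Step 1: V + V^T = [[-6, -3], [-3, 12]]
Step 2: trace = 6, det = -81
Step 3: Discriminant = 6^2 - 4*(-81) = 360
Step 4: Eigenvalues: 12.4868, -6.48683
Step 5: Signature = (# positive eigenvalues) - (# negative eigenvalues) = 0

0


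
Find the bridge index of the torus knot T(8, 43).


The bridge number of T(p,q) is min(p,q).
min(8, 43) = 8

8


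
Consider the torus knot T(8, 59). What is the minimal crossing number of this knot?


For a torus knot T(p, q) with gcd(p,q)=1,
the crossing number is min(p*(q-1), q*(p-1)).
p*(q-1) = 8*58 = 464
q*(p-1) = 59*7 = 413
min(464, 413) = 413

413


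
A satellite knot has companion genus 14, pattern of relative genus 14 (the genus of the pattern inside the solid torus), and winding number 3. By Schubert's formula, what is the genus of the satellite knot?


Schubert: g(satellite) = g_rel(pattern) + |winding| * g(companion),
where g_rel(pattern) is the genus of the pattern relative to the solid torus.
= 14 + 3 * 14
= 14 + 42 = 56

56


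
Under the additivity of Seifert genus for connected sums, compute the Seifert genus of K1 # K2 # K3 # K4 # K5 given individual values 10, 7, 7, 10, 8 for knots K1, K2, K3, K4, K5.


The Seifert genus is additive under connected sum.
Seifert genus(K1 # K2 # K3 # K4 # K5) = (10) + (7) + (7) + (10) + (8)
= 42

42


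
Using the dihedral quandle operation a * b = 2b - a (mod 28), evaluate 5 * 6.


5 * 6 = 2*6 - 5 mod 28
= 12 - 5 mod 28
= 7 mod 28 = 7

7


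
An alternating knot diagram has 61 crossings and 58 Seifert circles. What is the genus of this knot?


For alternating knots, g = (c - s + 1)/2.
= (61 - 58 + 1)/2
= 4/2 = 2

2


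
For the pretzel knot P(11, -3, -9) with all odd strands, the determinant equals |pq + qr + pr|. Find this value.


Step 1: Compute pq + qr + pr.
pq = 11*(-3) = -33
qr = (-3)*(-9) = 27
pr = 11*(-9) = -99
pq + qr + pr = -33 + 27 + (-99) = -105
Step 2: Take absolute value.
det(P(11,-3,-9)) = |-105| = 105

105


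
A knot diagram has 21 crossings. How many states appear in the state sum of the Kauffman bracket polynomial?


Each crossing contributes 2 choices (A-smoothing or B-smoothing).
Total states = 2^21 = 2097152

2097152


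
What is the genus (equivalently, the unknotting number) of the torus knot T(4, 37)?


For a torus knot T(p,q), both the unknotting number and genus equal (p-1)(q-1)/2.
= (4-1)(37-1)/2
= 3*36/2
= 108/2 = 54

54


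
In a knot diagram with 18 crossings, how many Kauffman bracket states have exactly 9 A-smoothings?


We choose which 9 of 18 crossings get A-smoothings.
C(18, 9) = 18! / (9! * 9!)
= 48620

48620


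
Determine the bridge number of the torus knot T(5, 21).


The bridge number of T(p,q) is min(p,q).
min(5, 21) = 5

5


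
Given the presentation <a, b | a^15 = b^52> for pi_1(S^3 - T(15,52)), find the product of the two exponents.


The relation is a^15 = b^52.
Product of exponents = 15 * 52
= 780

780


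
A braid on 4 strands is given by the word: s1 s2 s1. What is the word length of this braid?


The word length counts the number of generators (including inverses).
Listing each generator: s1, s2, s1
There are 3 generators in this braid word.

3


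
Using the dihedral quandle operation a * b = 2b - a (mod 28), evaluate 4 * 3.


4 * 3 = 2*3 - 4 mod 28
= 6 - 4 mod 28
= 2 mod 28 = 2

2


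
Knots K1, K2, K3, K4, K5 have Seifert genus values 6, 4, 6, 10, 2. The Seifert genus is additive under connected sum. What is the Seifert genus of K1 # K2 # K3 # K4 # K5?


The Seifert genus is additive under connected sum.
Seifert genus(K1 # K2 # K3 # K4 # K5) = (6) + (4) + (6) + (10) + (2)
= 28

28


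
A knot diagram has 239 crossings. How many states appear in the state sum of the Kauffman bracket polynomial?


Each crossing contributes 2 choices (A-smoothing or B-smoothing).
Total states = 2^239 = 883423532389192164791648750371459257913741948437809479060803100646309888

883423532389192164791648750371459257913741948437809479060803100646309888


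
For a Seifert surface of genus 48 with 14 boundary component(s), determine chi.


chi = 2 - 2g - b
= 2 - 2*48 - 14
= 2 - 96 - 14 = -108

-108


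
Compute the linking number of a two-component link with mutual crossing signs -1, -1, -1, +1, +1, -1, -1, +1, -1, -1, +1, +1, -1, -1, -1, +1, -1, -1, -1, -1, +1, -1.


Step 1: Count positive crossings: 7
Step 2: Count negative crossings: 15
Step 3: Sum of signs = 7 - 15 = -8
Step 4: Linking number = sum/2 = -8/2 = -4

-4


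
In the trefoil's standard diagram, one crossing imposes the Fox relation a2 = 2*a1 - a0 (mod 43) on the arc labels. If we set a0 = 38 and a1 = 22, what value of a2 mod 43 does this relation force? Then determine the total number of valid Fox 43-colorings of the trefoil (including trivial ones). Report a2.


Step 1: Apply the given crossing relation 2*a1 - a0 - a2 = 0 (mod 43).
  a2 = 2*a1 - a0 mod 43
  a2 = 2*22 - 38 mod 43
  a2 = 44 - 38 mod 43
  a2 = 6 mod 43 = 6
Step 2: The trefoil has determinant 3.
  Number of Fox p-colorings (p prime) is p^2 if p = 3, else p.
  Since 43 does not divide 3, only trivial (constant) colorings exist.
  (So the trial a0 = 38, a1 = 22 with a0 != a1 does NOT extend to a valid coloring of the whole trefoil: the other two crossing relations require 3*(a1 - a0) = 0 (mod 43), which fails.)
  Total colorings = 43
Step 3: a2 = 6, total Fox 43-colorings = 43

6


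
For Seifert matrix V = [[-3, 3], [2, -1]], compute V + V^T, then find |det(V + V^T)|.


Step 1: Form V + V^T where V = [[-3, 3], [2, -1]]
  V^T = [[-3, 2], [3, -1]]
  V + V^T = [[-6, 5], [5, -2]]
Step 2: det(V + V^T) = (-6)*(-2) - 5*5
  = 12 - 25 = -13
Step 3: Knot determinant = |det(V + V^T)| = |-13| = 13

13


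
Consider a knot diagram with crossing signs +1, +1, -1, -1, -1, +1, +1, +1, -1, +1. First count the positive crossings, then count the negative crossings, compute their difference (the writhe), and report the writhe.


Step 1: Count positive crossings (+1).
Positive crossings: 6
Step 2: Count negative crossings (-1).
Negative crossings: 4
Step 3: Writhe = (positive) - (negative)
w = 6 - 4 = 2
Step 4: |w| = 2, and w is positive

2


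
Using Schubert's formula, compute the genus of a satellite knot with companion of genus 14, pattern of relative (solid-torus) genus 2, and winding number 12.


Schubert: g(satellite) = g_rel(pattern) + |winding| * g(companion),
where g_rel(pattern) is the genus of the pattern relative to the solid torus.
= 2 + 12 * 14
= 2 + 168 = 170

170


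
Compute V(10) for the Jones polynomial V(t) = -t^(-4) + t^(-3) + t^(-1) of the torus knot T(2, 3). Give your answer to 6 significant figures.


Substituting t = 10 into V(t) = -t^(-4) + t^(-3) + t^(-1):
  (-)t^(-4) = -0.0001
  (+)t^(-3) = 0.001
  (+)t^(-1) = 0.1
Sum = (-0.0001) + (0.001) + (0.1)
= 0.1009
Rounded to 6 significant figures: 0.1009

0.1009


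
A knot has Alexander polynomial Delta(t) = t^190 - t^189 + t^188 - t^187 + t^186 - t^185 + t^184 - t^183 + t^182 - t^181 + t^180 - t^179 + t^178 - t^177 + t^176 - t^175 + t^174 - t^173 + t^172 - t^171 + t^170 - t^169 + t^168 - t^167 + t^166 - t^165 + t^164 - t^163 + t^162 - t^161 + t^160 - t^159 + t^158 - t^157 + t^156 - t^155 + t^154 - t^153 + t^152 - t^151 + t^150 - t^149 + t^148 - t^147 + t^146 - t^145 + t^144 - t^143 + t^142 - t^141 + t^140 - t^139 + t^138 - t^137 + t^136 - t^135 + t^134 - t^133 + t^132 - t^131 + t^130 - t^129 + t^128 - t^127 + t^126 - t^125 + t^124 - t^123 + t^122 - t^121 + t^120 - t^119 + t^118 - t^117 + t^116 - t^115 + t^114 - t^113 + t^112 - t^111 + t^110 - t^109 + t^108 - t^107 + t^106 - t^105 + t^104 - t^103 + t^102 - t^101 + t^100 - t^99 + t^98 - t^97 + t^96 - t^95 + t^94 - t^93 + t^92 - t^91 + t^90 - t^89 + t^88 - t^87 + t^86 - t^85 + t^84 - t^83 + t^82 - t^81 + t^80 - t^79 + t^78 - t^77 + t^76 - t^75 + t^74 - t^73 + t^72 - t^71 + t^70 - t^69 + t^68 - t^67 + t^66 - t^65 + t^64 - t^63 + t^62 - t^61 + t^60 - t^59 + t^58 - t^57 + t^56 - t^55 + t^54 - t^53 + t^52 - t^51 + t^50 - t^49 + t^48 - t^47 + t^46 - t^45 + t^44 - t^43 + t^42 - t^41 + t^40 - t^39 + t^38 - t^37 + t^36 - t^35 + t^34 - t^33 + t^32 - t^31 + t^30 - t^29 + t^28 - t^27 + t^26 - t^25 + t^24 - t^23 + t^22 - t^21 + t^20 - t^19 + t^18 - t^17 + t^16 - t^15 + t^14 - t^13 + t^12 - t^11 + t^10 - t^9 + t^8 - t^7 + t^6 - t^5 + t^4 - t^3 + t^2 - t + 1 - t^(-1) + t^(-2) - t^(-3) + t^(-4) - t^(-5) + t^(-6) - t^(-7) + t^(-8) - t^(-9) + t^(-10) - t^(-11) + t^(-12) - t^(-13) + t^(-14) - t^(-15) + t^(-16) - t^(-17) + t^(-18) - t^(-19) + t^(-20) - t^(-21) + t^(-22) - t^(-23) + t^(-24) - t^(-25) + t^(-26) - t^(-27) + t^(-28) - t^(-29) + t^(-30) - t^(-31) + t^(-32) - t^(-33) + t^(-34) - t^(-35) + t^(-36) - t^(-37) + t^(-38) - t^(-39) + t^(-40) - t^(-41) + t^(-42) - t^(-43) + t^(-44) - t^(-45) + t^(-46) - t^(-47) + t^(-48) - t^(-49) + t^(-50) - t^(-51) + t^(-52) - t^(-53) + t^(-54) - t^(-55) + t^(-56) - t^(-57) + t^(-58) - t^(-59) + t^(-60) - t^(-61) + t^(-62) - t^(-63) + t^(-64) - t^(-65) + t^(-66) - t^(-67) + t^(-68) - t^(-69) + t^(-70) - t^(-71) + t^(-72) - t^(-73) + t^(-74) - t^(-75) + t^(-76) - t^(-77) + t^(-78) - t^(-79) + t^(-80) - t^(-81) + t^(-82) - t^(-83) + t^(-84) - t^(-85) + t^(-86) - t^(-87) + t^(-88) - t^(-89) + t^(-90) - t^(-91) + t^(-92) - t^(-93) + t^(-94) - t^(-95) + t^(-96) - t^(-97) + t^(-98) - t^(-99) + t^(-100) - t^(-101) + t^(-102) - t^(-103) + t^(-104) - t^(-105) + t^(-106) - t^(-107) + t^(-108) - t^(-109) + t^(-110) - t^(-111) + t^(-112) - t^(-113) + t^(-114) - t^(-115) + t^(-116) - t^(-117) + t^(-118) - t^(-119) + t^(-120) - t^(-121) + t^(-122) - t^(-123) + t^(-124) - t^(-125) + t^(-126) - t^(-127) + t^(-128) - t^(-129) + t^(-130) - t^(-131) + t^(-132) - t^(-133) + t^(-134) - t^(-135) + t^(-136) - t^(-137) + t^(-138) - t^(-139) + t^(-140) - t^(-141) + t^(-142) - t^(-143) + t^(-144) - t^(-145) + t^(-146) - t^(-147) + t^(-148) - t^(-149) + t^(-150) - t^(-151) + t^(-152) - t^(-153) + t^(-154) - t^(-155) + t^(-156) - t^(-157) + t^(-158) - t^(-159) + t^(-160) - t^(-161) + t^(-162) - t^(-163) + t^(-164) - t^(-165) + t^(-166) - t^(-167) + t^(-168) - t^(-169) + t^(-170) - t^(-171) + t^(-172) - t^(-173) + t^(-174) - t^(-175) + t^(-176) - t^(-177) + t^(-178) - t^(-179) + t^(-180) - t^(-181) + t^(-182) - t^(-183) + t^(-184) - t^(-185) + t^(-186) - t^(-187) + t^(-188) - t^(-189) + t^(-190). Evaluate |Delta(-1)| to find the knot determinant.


Step 1: The polynomial has 381 terms with alternating signs, exponents from 190 down to -190.
Step 2: Substitute t = -1. The i-th term has coefficient (-1)^i and exponent (m-i),
  so its value is (-1)^i * (-1)^(m-i) = (-1)^m = 1 for every i.
Step 3: All 381 terms equal 1, so Delta(-1) = 381 * (1) = 381
Step 4: |Delta(-1)| = 381

381


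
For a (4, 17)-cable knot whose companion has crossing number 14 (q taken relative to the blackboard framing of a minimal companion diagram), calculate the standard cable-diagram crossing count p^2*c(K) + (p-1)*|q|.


Step 1: Each of the c(K) crossings of the companion diagram becomes p*p = p^2 crossings among the p parallel strands, and each of the |q| twists s_1 s_2 ... s_(p-1) adds (p-1) crossings.
  Crossings = p^2 * c(K) + (p-1)*|q|
Step 2: = 4^2 * 14 + (4-1)*17
Step 3: = 16*14 + 3*17
Step 4: = 224 + 51 = 275

275


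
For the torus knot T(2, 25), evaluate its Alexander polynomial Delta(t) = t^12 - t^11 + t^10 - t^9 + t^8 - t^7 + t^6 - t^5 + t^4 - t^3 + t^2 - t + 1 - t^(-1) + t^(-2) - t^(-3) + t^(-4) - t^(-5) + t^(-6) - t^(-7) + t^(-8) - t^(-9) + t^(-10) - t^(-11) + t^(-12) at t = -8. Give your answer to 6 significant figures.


Substituting t = -8 into Delta(t) = t^12 - t^11 + t^10 - t^9 + t^8 - t^7 + t^6 - t^5 + t^4 - t^3 + t^2 - t + 1 - t^(-1) + t^(-2) - t^(-3) + t^(-4) - t^(-5) + t^(-6) - t^(-7) + t^(-8) - t^(-9) + t^(-10) - t^(-11) + t^(-12):
Term values: (68719476736) + (8589934592) + (1073741824) + (134217728) + (16777216) + (2097152) + (262144) + (32768) + (4096) + (512) + (64) + (8) + (1) + (0.125) + (0.015625) + (0.00195312) + (0.000244141) + (3.05176e-05) + (3.8147e-06) + (4.76837e-07) + (5.96046e-08) + (7.45058e-09) + (9.31323e-10) + (1.16415e-10) + (1.45519e-11)
Sum = 7.853654484e+10
Rounded to 6 significant figures: 7.85365e+10

7.85365e+10


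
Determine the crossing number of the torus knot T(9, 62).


For a torus knot T(p, q) with gcd(p,q)=1,
the crossing number is min(p*(q-1), q*(p-1)).
p*(q-1) = 9*61 = 549
q*(p-1) = 62*8 = 496
min(549, 496) = 496

496


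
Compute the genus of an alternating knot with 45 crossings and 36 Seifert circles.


For alternating knots, g = (c - s + 1)/2.
= (45 - 36 + 1)/2
= 10/2 = 5

5


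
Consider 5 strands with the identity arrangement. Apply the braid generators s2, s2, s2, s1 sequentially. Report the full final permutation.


Starting with identity [1, 2, 3, 4, 5].
Apply generators in sequence:
  After s2: [1, 3, 2, 4, 5]
  After s2: [1, 2, 3, 4, 5]
  After s2: [1, 3, 2, 4, 5]
  After s1: [3, 1, 2, 4, 5]
Final permutation: [3, 1, 2, 4, 5]

[3, 1, 2, 4, 5]


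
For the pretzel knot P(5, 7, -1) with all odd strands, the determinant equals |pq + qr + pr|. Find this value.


Step 1: Compute pq + qr + pr.
pq = 5*7 = 35
qr = 7*(-1) = -7
pr = 5*(-1) = -5
pq + qr + pr = 35 + (-7) + (-5) = 23
Step 2: Take absolute value.
det(P(5,7,-1)) = |23| = 23

23


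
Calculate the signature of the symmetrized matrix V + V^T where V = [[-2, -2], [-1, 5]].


Step 1: V + V^T = [[-4, -3], [-3, 10]]
Step 2: trace = 6, det = -49
Step 3: Discriminant = 6^2 - 4*(-49) = 232
Step 4: Eigenvalues: 10.6158, -4.61577
Step 5: Signature = (# positive eigenvalues) - (# negative eigenvalues) = 0

0


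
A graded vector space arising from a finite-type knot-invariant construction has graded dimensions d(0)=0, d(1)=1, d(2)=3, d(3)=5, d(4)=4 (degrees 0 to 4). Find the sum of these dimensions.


Total dimension = d(0) + d(1) + ... + d(4)
= 0 + 1 + 3 + 5 + 4
= 13

13


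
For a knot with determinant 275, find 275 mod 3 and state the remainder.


Step 1: A knot is p-colorable if and only if p divides its determinant.
Step 2: Compute 275 mod 3.
275 = 91 * 3 + 2
Step 3: 275 mod 3 = 2
Step 4: The knot is 3-colorable: no

2


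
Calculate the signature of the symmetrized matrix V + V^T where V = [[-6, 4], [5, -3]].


Step 1: V + V^T = [[-12, 9], [9, -6]]
Step 2: trace = -18, det = -9
Step 3: Discriminant = (-18)^2 - 4*(-9) = 360
Step 4: Eigenvalues: 0.486833, -18.4868
Step 5: Signature = (# positive eigenvalues) - (# negative eigenvalues) = 0

0


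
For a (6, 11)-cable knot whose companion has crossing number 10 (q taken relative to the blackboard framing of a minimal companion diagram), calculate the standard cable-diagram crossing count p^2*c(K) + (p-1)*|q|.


Step 1: Each of the c(K) crossings of the companion diagram becomes p*p = p^2 crossings among the p parallel strands, and each of the |q| twists s_1 s_2 ... s_(p-1) adds (p-1) crossings.
  Crossings = p^2 * c(K) + (p-1)*|q|
Step 2: = 6^2 * 10 + (6-1)*11
Step 3: = 36*10 + 5*11
Step 4: = 360 + 55 = 415

415


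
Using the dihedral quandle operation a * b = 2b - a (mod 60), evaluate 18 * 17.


18 * 17 = 2*17 - 18 mod 60
= 34 - 18 mod 60
= 16 mod 60 = 16

16


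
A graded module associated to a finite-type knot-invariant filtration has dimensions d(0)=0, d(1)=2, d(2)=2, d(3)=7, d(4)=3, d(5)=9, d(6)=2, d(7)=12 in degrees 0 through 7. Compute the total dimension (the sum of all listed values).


Total dimension = d(0) + d(1) + ... + d(7)
= 0 + 2 + 2 + 7 + 3 + 9 + 2 + 12
= 37

37


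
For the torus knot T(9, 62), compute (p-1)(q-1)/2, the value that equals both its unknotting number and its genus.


For a torus knot T(p,q), both the unknotting number and genus equal (p-1)(q-1)/2.
= (9-1)(62-1)/2
= 8*61/2
= 488/2 = 244

244


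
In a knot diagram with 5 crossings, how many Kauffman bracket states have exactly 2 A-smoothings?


We choose which 2 of 5 crossings get A-smoothings.
C(5, 2) = 5! / (2! * 3!)
= 10

10


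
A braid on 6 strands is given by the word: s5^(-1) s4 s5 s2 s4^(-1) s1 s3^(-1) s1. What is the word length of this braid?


The word length counts the number of generators (including inverses).
Listing each generator: s5^(-1), s4, s5, s2, s4^(-1), s1, s3^(-1), s1
There are 8 generators in this braid word.

8


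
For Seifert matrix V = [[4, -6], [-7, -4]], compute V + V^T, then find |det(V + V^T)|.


Step 1: Form V + V^T where V = [[4, -6], [-7, -4]]
  V^T = [[4, -7], [-6, -4]]
  V + V^T = [[8, -13], [-13, -8]]
Step 2: det(V + V^T) = 8*(-8) - (-13)*(-13)
  = -64 - 169 = -233
Step 3: Knot determinant = |det(V + V^T)| = |-233| = 233

233


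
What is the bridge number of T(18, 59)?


The bridge number of T(p,q) is min(p,q).
min(18, 59) = 18

18


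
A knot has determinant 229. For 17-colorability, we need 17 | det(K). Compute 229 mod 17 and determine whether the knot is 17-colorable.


Step 1: A knot is p-colorable if and only if p divides its determinant.
Step 2: Compute 229 mod 17.
229 = 13 * 17 + 8
Step 3: 229 mod 17 = 8
Step 4: The knot is 17-colorable: no

8


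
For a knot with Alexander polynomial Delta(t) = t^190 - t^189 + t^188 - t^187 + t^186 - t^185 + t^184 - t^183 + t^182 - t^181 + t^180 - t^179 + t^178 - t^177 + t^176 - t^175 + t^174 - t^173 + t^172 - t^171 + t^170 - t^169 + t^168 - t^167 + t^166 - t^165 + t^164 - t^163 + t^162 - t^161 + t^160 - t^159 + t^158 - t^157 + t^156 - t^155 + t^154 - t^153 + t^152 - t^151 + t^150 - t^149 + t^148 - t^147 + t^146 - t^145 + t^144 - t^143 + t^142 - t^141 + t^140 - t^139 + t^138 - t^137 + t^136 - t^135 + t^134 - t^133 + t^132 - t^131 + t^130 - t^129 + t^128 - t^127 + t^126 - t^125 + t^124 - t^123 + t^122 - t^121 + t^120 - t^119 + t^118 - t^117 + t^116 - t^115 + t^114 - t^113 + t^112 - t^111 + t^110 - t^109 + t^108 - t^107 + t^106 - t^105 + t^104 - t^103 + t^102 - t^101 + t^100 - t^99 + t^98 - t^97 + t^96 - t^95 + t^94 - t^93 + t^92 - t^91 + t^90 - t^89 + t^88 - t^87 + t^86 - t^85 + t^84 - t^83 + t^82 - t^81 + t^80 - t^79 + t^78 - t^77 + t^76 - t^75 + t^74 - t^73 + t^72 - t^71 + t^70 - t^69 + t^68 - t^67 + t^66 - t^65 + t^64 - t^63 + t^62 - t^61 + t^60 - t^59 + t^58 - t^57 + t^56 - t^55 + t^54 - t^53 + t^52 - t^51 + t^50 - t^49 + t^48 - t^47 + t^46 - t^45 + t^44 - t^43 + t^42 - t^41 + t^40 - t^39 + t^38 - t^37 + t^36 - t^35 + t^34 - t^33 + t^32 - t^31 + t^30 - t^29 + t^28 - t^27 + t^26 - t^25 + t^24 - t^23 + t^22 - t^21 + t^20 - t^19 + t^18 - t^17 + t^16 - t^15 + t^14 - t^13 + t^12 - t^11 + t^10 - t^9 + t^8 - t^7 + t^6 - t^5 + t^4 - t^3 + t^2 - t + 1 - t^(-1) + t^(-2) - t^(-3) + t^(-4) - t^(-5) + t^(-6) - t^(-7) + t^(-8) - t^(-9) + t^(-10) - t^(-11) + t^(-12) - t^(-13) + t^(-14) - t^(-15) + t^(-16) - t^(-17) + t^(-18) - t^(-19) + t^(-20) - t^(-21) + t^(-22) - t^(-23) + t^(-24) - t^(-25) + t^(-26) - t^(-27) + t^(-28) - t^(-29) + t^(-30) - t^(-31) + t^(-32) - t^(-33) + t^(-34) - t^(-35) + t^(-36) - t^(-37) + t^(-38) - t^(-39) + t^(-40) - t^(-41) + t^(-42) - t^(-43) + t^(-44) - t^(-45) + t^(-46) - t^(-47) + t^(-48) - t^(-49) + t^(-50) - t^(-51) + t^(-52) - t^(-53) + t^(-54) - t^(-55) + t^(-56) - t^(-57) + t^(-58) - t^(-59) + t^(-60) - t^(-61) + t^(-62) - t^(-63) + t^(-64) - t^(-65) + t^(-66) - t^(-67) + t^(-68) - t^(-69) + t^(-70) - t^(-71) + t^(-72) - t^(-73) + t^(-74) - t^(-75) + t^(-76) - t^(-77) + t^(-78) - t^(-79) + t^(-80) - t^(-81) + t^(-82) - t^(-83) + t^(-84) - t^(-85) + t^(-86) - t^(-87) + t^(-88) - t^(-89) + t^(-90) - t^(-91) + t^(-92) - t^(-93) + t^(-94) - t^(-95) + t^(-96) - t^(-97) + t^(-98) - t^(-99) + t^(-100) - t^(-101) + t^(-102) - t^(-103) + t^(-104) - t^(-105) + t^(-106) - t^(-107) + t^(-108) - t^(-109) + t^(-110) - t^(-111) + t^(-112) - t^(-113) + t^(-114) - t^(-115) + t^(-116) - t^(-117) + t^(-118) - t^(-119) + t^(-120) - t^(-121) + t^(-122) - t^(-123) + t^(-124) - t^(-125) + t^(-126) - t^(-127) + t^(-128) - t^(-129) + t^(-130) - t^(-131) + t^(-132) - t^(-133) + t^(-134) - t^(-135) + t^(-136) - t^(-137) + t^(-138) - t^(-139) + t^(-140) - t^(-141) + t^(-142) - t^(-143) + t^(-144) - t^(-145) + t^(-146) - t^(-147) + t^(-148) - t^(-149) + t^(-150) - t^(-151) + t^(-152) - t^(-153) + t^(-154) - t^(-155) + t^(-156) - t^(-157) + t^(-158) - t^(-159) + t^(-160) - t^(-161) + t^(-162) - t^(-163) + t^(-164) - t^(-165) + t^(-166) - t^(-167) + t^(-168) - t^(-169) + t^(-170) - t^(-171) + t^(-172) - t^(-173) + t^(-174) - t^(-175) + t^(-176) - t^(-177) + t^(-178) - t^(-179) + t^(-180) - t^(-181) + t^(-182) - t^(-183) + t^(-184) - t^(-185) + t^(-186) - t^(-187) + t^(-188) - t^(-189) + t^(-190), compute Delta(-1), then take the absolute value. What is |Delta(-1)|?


Step 1: The polynomial has 381 terms with alternating signs, exponents from 190 down to -190.
Step 2: Substitute t = -1. The i-th term has coefficient (-1)^i and exponent (m-i),
  so its value is (-1)^i * (-1)^(m-i) = (-1)^m = 1 for every i.
Step 3: All 381 terms equal 1, so Delta(-1) = 381 * (1) = 381
Step 4: |Delta(-1)| = 381

381


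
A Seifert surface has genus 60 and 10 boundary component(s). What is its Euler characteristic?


chi = 2 - 2g - b
= 2 - 2*60 - 10
= 2 - 120 - 10 = -128

-128


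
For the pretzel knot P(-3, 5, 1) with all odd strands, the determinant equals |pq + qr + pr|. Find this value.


Step 1: Compute pq + qr + pr.
pq = (-3)*5 = -15
qr = 5*1 = 5
pr = (-3)*1 = -3
pq + qr + pr = -15 + 5 + (-3) = -13
Step 2: Take absolute value.
det(P(-3,5,1)) = |-13| = 13

13
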